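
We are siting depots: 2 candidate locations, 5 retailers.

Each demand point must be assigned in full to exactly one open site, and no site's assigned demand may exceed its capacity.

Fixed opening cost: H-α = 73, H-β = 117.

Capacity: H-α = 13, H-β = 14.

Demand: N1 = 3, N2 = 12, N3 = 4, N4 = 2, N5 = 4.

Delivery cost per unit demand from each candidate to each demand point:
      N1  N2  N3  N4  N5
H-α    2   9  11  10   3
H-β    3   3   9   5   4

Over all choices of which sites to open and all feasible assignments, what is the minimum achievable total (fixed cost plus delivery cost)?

Open {H-α, H-β}; cheapest assignment that respects the capacities:
  H-α (cap 13, load 11): N1, N3, N5 — cost 3×2 + 4×11 + 4×3 = 62
  H-β (cap 14, load 14): N2, N4 — cost 12×3 + 2×5 = 46
  Shipping 108, fixed 190 → total 298.
  Any other capacity-feasible assignment to {H-α, H-β} ships for at least 108.
Total demand is 25 and no other set of sites has combined capacity ≥ 25, so {H-α, H-β} is the only feasible choice of open sites. Minimum: 298.

298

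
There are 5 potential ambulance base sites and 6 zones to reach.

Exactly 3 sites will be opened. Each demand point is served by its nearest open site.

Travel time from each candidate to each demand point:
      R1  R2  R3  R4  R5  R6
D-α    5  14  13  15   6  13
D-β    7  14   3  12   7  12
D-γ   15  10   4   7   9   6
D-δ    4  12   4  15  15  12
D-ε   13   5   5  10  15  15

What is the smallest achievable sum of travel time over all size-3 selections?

Open {D-α, D-γ, D-ε}.
  R1→D-α 5, R2→D-ε 5, R3→D-γ 4, R4→D-γ 7, R5→D-α 6, R6→D-γ 6  ⇒ total 33.
Compare {D-β, D-γ, D-ε}: total 35.
Compare {D-γ, D-δ, D-ε}: total 35.
No size-3 selection does better; minimum is 33.

33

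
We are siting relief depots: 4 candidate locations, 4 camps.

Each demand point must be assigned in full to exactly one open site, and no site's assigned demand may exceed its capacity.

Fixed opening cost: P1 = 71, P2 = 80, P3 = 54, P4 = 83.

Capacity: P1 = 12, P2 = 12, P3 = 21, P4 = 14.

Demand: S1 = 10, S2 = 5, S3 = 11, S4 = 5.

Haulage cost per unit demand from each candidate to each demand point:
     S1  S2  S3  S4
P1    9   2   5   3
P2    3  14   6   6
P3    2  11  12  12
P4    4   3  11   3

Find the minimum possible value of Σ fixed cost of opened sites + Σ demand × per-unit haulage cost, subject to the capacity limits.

Open {P1, P3}; cheapest assignment that respects the capacities:
  P1 (cap 12, load 10): S2, S4 — cost 5×2 + 5×3 = 25
  P3 (cap 21, load 21): S1, S3 — cost 10×2 + 11×12 = 152
  Shipping 177, fixed 125 → total 302.
  Any other capacity-feasible assignment to {P1, P3} ships for at least 177.
Compare {P1, P3, P4}: its best feasible assignment gives total 313.
Compare {P1, P2, P3}: its best feasible assignment gives total 316.
Every other set of open sites that can feasibly serve all demand totals ≥ 313 even under its best assignment. Minimum: 302.

302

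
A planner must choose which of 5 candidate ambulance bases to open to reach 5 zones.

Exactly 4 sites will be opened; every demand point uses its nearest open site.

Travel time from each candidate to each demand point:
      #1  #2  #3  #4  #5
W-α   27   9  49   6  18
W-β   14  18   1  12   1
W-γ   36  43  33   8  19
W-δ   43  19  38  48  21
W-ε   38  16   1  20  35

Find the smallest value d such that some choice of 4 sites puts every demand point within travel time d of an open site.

14

Open {W-α, W-β, W-γ, W-δ}.
  Farthest demand point is #1 at travel time 14 (to W-β); all others are ≤ 14.
With {W-α, W-β, W-γ, W-ε} the worst case is 14.
With {W-α, W-β, W-δ, W-ε} the worst case is 14.
No size-4 selection achieves below 14.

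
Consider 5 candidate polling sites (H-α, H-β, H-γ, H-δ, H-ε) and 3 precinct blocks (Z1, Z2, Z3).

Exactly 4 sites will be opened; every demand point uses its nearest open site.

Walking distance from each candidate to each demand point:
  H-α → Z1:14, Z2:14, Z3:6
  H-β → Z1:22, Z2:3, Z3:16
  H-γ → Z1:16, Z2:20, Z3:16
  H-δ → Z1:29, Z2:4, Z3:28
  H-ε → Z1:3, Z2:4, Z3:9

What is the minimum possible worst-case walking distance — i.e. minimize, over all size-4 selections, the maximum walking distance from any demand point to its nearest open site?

6

Open {H-α, H-β, H-γ, H-ε}.
  Farthest demand point is Z3 at walking distance 6 (to H-α); all others are ≤ 6.
With {H-α, H-β, H-δ, H-ε} the worst case is 6.
With {H-α, H-γ, H-δ, H-ε} the worst case is 6.
No size-4 selection achieves below 6.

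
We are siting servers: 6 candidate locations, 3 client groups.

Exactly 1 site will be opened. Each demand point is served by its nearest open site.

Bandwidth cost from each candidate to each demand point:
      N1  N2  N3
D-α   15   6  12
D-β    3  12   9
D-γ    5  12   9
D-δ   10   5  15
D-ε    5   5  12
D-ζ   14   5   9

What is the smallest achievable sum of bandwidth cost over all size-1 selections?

22

Open {D-ε}.
  N1→D-ε 5, N2→D-ε 5, N3→D-ε 12  ⇒ total 22.
Compare {D-β}: total 24.
Compare {D-γ}: total 26.
No size-1 selection does better; minimum is 22.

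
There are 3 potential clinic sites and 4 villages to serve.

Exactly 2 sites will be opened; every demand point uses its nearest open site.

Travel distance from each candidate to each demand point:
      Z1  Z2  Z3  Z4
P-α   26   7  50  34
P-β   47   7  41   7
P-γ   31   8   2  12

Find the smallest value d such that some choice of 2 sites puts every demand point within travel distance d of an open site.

26

Open {P-α, P-γ}.
  Farthest demand point is Z1 at travel distance 26 (to P-α); all others are ≤ 26.
With {P-β, P-γ} the worst case is 31.
With {P-α, P-β} the worst case is 41.
No size-2 selection achieves below 26.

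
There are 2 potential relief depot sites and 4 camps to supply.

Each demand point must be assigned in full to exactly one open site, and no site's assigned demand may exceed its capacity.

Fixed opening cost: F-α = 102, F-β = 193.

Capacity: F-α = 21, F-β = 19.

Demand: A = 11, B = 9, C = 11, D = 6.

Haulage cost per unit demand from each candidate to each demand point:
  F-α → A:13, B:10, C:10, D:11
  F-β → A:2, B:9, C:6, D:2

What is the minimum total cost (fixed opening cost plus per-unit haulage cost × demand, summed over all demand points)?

Open {F-α, F-β}; cheapest assignment that respects the capacities:
  F-α (cap 21, load 20): B, C — cost 9×10 + 11×10 = 200
  F-β (cap 19, load 17): A, D — cost 11×2 + 6×2 = 34
  Shipping 234, fixed 295 → total 529.
  Any other capacity-feasible assignment to {F-α, F-β} ships for at least 234.
Total demand is 37 and no other set of sites has combined capacity ≥ 37, so {F-α, F-β} is the only feasible choice of open sites. Minimum: 529.

529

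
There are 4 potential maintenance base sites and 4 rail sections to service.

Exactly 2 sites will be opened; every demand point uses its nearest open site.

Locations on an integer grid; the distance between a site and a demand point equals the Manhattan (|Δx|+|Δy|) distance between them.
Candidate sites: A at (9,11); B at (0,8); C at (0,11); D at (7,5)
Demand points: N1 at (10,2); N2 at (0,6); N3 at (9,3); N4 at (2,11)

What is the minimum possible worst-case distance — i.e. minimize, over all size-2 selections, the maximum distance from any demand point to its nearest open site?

Open {B, D}.
  Farthest demand point is N1 at distance 6 (to D); all others are ≤ 6.
With {C, D} the worst case is 6.
With {A, D} the worst case is 8.
No size-2 selection achieves below 6.

6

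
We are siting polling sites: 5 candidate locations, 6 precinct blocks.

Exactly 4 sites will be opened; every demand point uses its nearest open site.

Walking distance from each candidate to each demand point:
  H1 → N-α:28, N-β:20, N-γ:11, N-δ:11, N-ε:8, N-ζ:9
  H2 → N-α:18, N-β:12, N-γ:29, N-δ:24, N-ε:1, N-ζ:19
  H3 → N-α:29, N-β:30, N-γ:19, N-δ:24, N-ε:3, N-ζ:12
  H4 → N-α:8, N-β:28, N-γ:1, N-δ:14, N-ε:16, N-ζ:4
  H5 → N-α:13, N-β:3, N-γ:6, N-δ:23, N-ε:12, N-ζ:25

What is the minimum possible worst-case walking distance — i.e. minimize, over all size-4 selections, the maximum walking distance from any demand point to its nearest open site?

Open {H1, H2, H4, H5}.
  Farthest demand point is N-δ at walking distance 11 (to H1); all others are ≤ 11.
With {H1, H3, H4, H5} the worst case is 11.
With {H1, H2, H3, H4} the worst case is 12.
No size-4 selection achieves below 11.

11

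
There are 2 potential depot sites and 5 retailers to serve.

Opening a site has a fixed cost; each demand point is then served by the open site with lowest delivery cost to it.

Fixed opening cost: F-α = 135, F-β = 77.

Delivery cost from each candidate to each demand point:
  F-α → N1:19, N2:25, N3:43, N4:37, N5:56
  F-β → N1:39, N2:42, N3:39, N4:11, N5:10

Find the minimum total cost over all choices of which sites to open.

Open {F-β}: assign each demand point to its cheapest open site.
  N1→F-β 39, N2→F-β 42, N3→F-β 39, N4→F-β 11, N5→F-β 10
  delivery cost 141, fixed 77 → total 218.
Compare {F-α}: delivery cost 180 + fixed 135 = 315.
Compare {F-α, F-β}: delivery cost 104 + fixed 212 = 316.

218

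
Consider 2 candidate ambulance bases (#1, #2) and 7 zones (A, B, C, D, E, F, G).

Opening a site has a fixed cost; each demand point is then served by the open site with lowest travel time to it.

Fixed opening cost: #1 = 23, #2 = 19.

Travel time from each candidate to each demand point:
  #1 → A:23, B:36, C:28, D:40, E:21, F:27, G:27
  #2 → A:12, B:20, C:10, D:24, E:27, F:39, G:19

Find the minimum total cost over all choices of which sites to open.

170

Open {#2}: assign each demand point to its cheapest open site.
  A→#2 12, B→#2 20, C→#2 10, D→#2 24, E→#2 27, F→#2 39, G→#2 19
  travel time 151, fixed 19 → total 170.
Compare {#1, #2}: travel time 133 + fixed 42 = 175.
Compare {#1}: travel time 202 + fixed 23 = 225.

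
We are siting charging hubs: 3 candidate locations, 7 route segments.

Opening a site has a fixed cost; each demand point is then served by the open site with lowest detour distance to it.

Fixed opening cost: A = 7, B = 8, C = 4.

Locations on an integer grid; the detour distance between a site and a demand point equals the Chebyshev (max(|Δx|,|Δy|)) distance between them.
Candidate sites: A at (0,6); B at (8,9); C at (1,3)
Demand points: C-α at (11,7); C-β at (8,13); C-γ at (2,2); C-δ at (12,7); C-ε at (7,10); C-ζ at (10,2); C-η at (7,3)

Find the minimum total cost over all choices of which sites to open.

38

Open {B, C}: assign each demand point to its cheapest open site.
  C-α→B 3, C-β→B 4, C-γ→C 1, C-δ→B 4, C-ε→B 1, C-ζ→B 7, C-η→B 6
  detour distance 26, fixed 12 → total 38.
Compare {B}: detour distance 32 + fixed 8 = 40.
Compare {A, B}: detour distance 29 + fixed 15 = 44.
Compare {A, B, C}: detour distance 26 + fixed 19 = 45.
All other subsets cost ≥ 40. Minimum total cost: 38.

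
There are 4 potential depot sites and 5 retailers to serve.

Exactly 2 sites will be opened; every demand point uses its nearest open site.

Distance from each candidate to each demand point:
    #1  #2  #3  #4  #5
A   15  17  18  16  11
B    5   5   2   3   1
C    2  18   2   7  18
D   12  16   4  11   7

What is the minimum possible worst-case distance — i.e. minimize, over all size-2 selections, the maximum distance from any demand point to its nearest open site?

Open {A, B}.
  Farthest demand point is #1 at distance 5 (to B); all others are ≤ 5.
With {B, C} the worst case is 5.
With {B, D} the worst case is 5.
No size-2 selection achieves below 5.

5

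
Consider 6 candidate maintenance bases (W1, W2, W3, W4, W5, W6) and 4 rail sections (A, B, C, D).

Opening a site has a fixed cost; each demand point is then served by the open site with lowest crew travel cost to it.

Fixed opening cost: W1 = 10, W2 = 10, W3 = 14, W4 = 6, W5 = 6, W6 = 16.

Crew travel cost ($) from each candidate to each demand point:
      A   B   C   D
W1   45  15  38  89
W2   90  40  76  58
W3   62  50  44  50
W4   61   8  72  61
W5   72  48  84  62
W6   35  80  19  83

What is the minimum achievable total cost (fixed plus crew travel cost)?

145

Open {W4, W6}: assign each demand point to its cheapest open site.
  A→W6 35, B→W4 8, C→W6 19, D→W4 61
  crew travel cost 123, fixed 22 → total 145.
Compare {W3, W4, W6}: crew travel cost 112 + fixed 36 = 148.
Compare {W4, W5, W6}: crew travel cost 123 + fixed 28 = 151.
Compare {W2, W4, W6}: crew travel cost 120 + fixed 32 = 152.
All other subsets cost ≥ 148. Minimum total cost: 145.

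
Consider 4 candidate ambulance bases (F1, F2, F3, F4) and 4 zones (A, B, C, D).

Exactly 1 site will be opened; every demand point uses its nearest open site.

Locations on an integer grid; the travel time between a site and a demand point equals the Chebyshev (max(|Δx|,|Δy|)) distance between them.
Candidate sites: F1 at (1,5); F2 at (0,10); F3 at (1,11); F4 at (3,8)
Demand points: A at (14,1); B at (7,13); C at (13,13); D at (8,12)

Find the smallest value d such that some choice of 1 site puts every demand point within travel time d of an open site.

Open {F4}.
  Farthest demand point is A at travel time 11 (to F4); all others are ≤ 11.
With {F1} the worst case is 13.
With {F3} the worst case is 13.
No size-1 selection achieves below 11.

11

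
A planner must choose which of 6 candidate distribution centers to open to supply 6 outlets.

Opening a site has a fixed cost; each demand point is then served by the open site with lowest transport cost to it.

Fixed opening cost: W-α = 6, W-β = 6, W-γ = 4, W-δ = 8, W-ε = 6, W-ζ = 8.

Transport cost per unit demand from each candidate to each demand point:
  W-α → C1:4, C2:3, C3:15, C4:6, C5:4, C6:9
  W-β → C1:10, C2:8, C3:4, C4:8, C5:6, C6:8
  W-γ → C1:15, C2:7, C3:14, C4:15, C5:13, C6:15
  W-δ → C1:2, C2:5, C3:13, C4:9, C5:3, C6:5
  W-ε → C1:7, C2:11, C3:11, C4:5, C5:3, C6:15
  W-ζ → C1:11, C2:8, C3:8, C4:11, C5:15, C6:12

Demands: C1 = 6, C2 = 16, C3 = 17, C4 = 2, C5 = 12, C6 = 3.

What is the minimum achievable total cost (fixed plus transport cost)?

211

Open {W-α, W-β, W-δ}: assign each demand point to its cheapest open site.
  C1→W-δ 6×2=12, C2→W-α 16×3=48, C3→W-β 17×4=68, C4→W-α 2×6=12, C5→W-δ 12×3=36, C6→W-δ 3×5=15
  transport cost 191, fixed 20 → total 211.
Compare {W-α, W-β, W-γ, W-δ}: transport cost 191 + fixed 24 = 215.
Compare {W-α, W-β, W-δ, W-ε}: transport cost 189 + fixed 26 = 215.
Compare {W-α, W-β, W-δ, W-ζ}: transport cost 191 + fixed 28 = 219.
All other subsets cost ≥ 215. Minimum total cost: 211.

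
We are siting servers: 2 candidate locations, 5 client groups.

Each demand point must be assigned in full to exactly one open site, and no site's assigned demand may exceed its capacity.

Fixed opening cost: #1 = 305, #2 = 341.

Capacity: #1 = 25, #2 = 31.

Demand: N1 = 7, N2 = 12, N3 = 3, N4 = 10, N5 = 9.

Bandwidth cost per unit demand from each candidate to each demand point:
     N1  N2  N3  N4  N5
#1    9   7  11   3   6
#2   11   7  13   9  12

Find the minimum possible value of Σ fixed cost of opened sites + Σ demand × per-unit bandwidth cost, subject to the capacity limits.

Open {#1, #2}; cheapest assignment that respects the capacities:
  #1 (cap 25, load 22): N3, N4, N5 — cost 3×11 + 10×3 + 9×6 = 117
  #2 (cap 31, load 19): N1, N2 — cost 7×11 + 12×7 = 161
  Shipping 278, fixed 646 → total 924.
  Any other capacity-feasible assignment to {#1, #2} ships for at least 278.
Total demand is 41 and no other set of sites has combined capacity ≥ 41, so {#1, #2} is the only feasible choice of open sites. Minimum: 924.

924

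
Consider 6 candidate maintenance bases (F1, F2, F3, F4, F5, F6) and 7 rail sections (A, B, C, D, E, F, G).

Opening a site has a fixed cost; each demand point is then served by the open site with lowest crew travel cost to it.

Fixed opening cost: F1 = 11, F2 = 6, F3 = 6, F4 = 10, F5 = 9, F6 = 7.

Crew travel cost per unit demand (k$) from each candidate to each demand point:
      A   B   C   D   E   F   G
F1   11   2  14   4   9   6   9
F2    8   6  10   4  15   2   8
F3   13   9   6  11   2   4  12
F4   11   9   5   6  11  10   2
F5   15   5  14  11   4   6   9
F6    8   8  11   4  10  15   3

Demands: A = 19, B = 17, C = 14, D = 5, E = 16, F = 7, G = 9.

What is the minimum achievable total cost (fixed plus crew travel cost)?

373

Open {F1, F2, F3, F4}: assign each demand point to its cheapest open site.
  A→F2 19×8=152, B→F1 17×2=34, C→F4 14×5=70, D→F1 5×4=20, E→F3 16×2=32, F→F2 7×2=14, G→F4 9×2=18
  crew travel cost 340, fixed 33 → total 373.
Compare {F1, F2, F3, F4, F6}: crew travel cost 340 + fixed 40 = 380.
Compare {F1, F2, F3, F4, F5}: crew travel cost 340 + fixed 42 = 382.
Compare {F1, F3, F4, F6}: crew travel cost 354 + fixed 34 = 388.
All other subsets cost ≥ 380. Minimum total cost: 373.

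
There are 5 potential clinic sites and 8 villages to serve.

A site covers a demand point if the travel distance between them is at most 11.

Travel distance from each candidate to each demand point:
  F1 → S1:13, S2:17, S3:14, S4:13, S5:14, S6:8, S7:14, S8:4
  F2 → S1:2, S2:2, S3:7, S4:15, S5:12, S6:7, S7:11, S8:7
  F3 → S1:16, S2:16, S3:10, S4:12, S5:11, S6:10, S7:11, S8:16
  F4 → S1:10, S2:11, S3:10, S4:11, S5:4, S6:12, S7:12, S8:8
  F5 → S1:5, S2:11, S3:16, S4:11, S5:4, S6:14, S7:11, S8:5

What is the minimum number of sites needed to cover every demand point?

Coverage sets (demand points within 11 of each site):
  F1: {S6, S8}
  F2: {S1, S2, S3, S6, S7, S8}
  F3: {S3, S5, S6, S7}
  F4: {S1, S2, S3, S4, S5, S8}
  F5: {S1, S2, S4, S5, S7, S8}
No single site covers all 8 demand points.
But {F2, F4} covers everything, so the minimum is 2.

2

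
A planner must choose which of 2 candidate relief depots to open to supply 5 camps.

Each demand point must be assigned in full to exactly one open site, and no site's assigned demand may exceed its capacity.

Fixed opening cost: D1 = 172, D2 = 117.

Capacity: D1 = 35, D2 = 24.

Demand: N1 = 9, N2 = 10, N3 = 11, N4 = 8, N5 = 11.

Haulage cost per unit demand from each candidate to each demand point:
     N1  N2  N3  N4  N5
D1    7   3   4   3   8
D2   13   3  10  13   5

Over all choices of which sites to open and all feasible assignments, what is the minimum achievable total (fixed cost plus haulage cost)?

505

Open {D1, D2}; cheapest assignment that respects the capacities:
  D1 (cap 35, load 28): N1, N3, N4 — cost 9×7 + 11×4 + 8×3 = 131
  D2 (cap 24, load 21): N2, N5 — cost 10×3 + 11×5 = 85
  Shipping 216, fixed 289 → total 505.
  Any other capacity-feasible assignment to {D1, D2} ships for at least 216.
Total demand is 49 and no other set of sites has combined capacity ≥ 49, so {D1, D2} is the only feasible choice of open sites. Minimum: 505.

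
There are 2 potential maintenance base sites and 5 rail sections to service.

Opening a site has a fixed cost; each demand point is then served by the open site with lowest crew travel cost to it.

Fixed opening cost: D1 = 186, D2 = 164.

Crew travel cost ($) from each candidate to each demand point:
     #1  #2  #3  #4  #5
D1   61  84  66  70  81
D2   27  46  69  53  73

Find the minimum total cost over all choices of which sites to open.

432

Open {D2}: assign each demand point to its cheapest open site.
  #1→D2 27, #2→D2 46, #3→D2 69, #4→D2 53, #5→D2 73
  crew travel cost 268, fixed 164 → total 432.
Compare {D1}: crew travel cost 362 + fixed 186 = 548.
Compare {D1, D2}: crew travel cost 265 + fixed 350 = 615.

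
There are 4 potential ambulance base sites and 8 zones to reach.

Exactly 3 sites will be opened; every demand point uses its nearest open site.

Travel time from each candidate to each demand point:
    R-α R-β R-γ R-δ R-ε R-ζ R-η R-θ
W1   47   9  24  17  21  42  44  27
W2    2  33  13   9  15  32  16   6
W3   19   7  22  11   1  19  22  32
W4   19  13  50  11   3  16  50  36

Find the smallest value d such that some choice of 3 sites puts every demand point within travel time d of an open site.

Open {W1, W2, W4}.
  Farthest demand point is R-ζ at travel time 16 (to W4); all others are ≤ 16.
With {W2, W3, W4} the worst case is 16.
With {W1, W2, W3} the worst case is 19.
No size-3 selection achieves below 16.

16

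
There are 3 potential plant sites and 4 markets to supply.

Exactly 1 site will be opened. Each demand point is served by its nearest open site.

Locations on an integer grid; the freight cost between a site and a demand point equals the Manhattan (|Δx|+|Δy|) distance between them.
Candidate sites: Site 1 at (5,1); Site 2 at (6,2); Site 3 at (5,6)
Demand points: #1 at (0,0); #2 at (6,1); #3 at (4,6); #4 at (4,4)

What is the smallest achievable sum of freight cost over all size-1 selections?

17

Open {Site 1}.
  #1→Site 1 6, #2→Site 1 1, #3→Site 1 6, #4→Site 1 4  ⇒ total 17.
Compare {Site 2}: total 19.
Compare {Site 3}: total 21.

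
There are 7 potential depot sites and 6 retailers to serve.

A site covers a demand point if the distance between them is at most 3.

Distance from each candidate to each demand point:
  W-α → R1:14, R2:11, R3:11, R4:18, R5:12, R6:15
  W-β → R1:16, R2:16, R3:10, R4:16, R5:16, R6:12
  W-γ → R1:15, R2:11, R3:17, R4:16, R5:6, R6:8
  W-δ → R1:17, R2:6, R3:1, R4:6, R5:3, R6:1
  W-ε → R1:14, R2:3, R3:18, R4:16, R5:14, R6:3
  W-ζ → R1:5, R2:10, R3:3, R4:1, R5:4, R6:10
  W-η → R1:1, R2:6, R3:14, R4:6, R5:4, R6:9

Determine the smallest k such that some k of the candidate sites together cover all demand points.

4

Coverage sets (demand points within 3 of each site):
  W-α: {}
  W-β: {}
  W-γ: {}
  W-δ: {R3, R5, R6}
  W-ε: {R2, R6}
  W-ζ: {R3, R4}
  W-η: {R1}
No 3 sites suffice: every size-3 union leaves at least one demand point uncovered.
But {W-δ, W-ε, W-ζ, W-η} covers everything, so the minimum is 4.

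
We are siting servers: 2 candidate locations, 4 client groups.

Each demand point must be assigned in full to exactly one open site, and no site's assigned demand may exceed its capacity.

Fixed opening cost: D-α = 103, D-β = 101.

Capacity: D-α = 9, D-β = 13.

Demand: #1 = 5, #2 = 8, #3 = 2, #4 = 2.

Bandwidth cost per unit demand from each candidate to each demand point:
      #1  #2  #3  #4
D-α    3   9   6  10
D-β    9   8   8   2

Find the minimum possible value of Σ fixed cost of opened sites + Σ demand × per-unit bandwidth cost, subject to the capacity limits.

Open {D-α, D-β}; cheapest assignment that respects the capacities:
  D-α (cap 9, load 7): #1, #3 — cost 5×3 + 2×6 = 27
  D-β (cap 13, load 10): #2, #4 — cost 8×8 + 2×2 = 68
  Shipping 95, fixed 204 → total 299.
  Any other capacity-feasible assignment to {D-α, D-β} ships for at least 95.
Total demand is 17 and no other set of sites has combined capacity ≥ 17, so {D-α, D-β} is the only feasible choice of open sites. Minimum: 299.

299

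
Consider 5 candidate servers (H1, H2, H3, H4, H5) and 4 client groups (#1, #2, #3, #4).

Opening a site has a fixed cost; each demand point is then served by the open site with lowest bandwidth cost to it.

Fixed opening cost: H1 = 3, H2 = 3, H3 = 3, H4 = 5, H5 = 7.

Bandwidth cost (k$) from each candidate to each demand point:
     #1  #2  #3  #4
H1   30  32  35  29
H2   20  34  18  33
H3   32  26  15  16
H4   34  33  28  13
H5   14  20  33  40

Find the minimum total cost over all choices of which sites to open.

75

Open {H3, H5}: assign each demand point to its cheapest open site.
  #1→H5 14, #2→H5 20, #3→H3 15, #4→H3 16
  bandwidth cost 65, fixed 10 → total 75.
Compare {H3, H4, H5}: bandwidth cost 62 + fixed 15 = 77.
Compare {H1, H3, H5}: bandwidth cost 65 + fixed 13 = 78.
Compare {H2, H3, H5}: bandwidth cost 65 + fixed 13 = 78.
All other subsets cost ≥ 77. Minimum total cost: 75.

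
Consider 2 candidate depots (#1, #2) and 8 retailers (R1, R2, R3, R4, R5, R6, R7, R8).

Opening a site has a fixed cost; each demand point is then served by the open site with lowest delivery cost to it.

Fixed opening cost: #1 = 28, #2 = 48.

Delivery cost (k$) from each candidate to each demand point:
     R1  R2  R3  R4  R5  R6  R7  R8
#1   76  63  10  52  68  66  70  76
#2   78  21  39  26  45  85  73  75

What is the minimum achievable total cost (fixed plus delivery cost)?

465

Open {#1, #2}: assign each demand point to its cheapest open site.
  R1→#1 76, R2→#2 21, R3→#1 10, R4→#2 26, R5→#2 45, R6→#1 66, R7→#1 70, R8→#2 75
  delivery cost 389, fixed 76 → total 465.
Compare {#2}: delivery cost 442 + fixed 48 = 490.
Compare {#1}: delivery cost 481 + fixed 28 = 509.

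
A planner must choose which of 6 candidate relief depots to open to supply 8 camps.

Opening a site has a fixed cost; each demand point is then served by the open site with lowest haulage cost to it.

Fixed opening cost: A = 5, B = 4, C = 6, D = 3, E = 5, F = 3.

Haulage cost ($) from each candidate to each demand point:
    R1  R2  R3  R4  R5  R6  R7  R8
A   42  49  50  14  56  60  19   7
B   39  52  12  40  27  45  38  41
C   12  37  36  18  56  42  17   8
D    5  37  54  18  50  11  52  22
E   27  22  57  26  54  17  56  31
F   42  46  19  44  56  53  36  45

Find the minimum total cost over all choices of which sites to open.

134

Open {A, B, D, E}: assign each demand point to its cheapest open site.
  R1→D 5, R2→E 22, R3→B 12, R4→A 14, R5→B 27, R6→D 11, R7→A 19, R8→A 7
  haulage cost 117, fixed 17 → total 134.
Compare {A, B, D, E, F}: haulage cost 117 + fixed 20 = 137.
Compare {B, C, D, E}: haulage cost 120 + fixed 18 = 138.
Compare {A, B, C, D, E}: haulage cost 115 + fixed 23 = 138.
All other subsets cost ≥ 137. Minimum total cost: 134.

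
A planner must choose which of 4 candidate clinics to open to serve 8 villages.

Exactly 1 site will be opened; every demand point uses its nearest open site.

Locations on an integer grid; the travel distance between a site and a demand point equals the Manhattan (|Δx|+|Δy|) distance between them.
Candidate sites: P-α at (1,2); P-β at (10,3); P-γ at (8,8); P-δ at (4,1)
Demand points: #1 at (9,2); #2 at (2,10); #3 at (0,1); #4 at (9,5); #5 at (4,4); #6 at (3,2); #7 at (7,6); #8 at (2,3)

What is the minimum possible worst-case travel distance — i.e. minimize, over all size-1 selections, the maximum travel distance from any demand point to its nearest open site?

11

Open {P-α}.
  Farthest demand point is #4 at travel distance 11 (to P-α); all others are ≤ 11.
With {P-δ} the worst case is 11.
With {P-β} the worst case is 15.
No size-1 selection achieves below 11.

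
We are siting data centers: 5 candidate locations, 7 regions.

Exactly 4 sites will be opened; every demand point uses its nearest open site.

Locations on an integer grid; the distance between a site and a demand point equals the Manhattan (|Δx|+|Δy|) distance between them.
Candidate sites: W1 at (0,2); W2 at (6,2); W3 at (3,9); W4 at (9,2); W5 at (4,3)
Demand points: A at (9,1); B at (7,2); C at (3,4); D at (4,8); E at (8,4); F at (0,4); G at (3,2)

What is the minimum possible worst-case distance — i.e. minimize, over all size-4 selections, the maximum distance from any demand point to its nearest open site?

Open {W1, W3, W4, W5}.
  Farthest demand point is E at distance 3 (to W4); all others are ≤ 3.
With {W1, W2, W3, W5} the worst case is 4.
With {W1, W2, W3, W4} the worst case is 5.
No size-4 selection achieves below 3.

3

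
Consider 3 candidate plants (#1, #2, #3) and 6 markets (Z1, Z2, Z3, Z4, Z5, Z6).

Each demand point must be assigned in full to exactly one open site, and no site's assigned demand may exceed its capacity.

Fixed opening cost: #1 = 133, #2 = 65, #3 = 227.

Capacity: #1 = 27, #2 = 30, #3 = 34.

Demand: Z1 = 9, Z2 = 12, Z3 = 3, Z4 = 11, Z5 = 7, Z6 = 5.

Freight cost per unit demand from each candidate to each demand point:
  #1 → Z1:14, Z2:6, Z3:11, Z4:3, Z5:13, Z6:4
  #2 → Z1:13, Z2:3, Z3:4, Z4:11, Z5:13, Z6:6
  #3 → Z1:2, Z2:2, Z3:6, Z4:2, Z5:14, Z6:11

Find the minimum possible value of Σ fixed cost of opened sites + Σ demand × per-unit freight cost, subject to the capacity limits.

Open {#2, #3}; cheapest assignment that respects the capacities:
  #2 (cap 30, load 15): Z3, Z5, Z6 — cost 3×4 + 7×13 + 5×6 = 133
  #3 (cap 34, load 32): Z1, Z2, Z4 — cost 9×2 + 12×2 + 11×2 = 64
  Shipping 197, fixed 292 → total 489.
  Any other capacity-feasible assignment to {#2, #3} ships for at least 197.
Compare {#1, #2}: its best feasible assignment gives total 507.
Compare {#1, #3}: its best feasible assignment gives total 564.
Every other set of open sites that can feasibly serve all demand totals ≥ 507 even under its best assignment. Minimum: 489.

489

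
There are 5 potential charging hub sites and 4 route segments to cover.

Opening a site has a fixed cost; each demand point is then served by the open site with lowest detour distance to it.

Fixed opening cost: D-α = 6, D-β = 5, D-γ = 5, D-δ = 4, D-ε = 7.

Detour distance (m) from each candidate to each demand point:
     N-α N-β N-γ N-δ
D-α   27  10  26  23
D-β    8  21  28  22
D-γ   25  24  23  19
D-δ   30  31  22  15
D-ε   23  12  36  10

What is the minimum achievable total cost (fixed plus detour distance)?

Open {D-β, D-δ, D-ε}: assign each demand point to its cheapest open site.
  N-α→D-β 8, N-β→D-ε 12, N-γ→D-δ 22, N-δ→D-ε 10
  detour distance 52, fixed 16 → total 68.
Compare {D-β, D-ε}: detour distance 58 + fixed 12 = 70.
Compare {D-α, D-β, D-δ}: detour distance 55 + fixed 15 = 70.
Compare {D-β, D-γ, D-ε}: detour distance 53 + fixed 17 = 70.
All other subsets cost ≥ 70. Minimum total cost: 68.

68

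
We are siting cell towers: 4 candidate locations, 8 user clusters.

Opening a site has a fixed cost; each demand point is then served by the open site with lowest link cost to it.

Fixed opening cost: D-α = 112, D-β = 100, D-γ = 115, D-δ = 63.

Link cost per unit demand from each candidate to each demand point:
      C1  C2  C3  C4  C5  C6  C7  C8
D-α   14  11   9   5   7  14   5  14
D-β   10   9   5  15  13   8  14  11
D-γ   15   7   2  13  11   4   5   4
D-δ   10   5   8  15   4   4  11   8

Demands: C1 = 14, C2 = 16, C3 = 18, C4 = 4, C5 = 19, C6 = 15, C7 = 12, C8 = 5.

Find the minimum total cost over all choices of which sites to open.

Open {D-γ, D-δ}: assign each demand point to its cheapest open site.
  C1→D-δ 14×10=140, C2→D-δ 16×5=80, C3→D-γ 18×2=36, C4→D-γ 4×13=52, C5→D-δ 19×4=76, C6→D-γ 15×4=60, C7→D-γ 12×5=60, C8→D-γ 5×4=20
  link cost 524, fixed 178 → total 702.
Compare {D-α, D-γ, D-δ}: link cost 492 + fixed 290 = 782.
Compare {D-δ}: link cost 732 + fixed 63 = 795.
Compare {D-α, D-δ}: link cost 620 + fixed 175 = 795.
All other subsets cost ≥ 782. Minimum total cost: 702.

702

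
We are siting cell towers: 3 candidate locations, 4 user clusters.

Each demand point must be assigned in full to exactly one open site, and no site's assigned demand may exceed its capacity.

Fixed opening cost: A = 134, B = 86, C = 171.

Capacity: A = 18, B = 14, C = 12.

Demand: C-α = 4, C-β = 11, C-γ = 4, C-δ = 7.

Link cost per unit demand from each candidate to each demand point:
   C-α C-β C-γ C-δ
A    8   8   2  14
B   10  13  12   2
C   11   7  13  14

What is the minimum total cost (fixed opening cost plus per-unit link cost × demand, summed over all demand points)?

Open {A, B}; cheapest assignment that respects the capacities:
  A (cap 18, load 15): C-β, C-γ — cost 11×8 + 4×2 = 96
  B (cap 14, load 11): C-α, C-δ — cost 4×10 + 7×2 = 54
  Shipping 150, fixed 220 → total 370.
  Any other capacity-feasible assignment to {A, B} ships for at least 150.
Compare {A, C}: its best feasible assignment gives total 520.
Compare {A, B, C}: its best feasible assignment gives total 522.
Every other set of open sites that can feasibly serve all demand totals ≥ 520 even under its best assignment. Minimum: 370.

370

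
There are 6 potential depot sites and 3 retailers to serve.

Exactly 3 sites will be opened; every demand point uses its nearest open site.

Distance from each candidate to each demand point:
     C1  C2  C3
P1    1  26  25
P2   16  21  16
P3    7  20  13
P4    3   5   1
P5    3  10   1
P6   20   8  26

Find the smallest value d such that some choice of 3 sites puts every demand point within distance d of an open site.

Open {P1, P2, P4}.
  Farthest demand point is C2 at distance 5 (to P4); all others are ≤ 5.
With {P1, P3, P4} the worst case is 5.
With {P1, P4, P5} the worst case is 5.
No size-3 selection achieves below 5.

5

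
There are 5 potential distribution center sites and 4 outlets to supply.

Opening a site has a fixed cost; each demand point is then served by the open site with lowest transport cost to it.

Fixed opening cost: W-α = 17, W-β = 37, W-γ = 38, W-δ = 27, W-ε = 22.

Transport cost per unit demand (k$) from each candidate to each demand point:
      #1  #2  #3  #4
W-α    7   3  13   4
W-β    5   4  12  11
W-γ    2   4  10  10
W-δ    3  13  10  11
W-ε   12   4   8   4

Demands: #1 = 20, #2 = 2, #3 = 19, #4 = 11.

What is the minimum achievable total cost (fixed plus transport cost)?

304

Open {W-γ, W-ε}: assign each demand point to its cheapest open site.
  #1→W-γ 20×2=40, #2→W-γ 2×4=8, #3→W-ε 19×8=152, #4→W-ε 11×4=44
  transport cost 244, fixed 60 → total 304.
Compare {W-δ, W-ε}: transport cost 264 + fixed 49 = 313.
Compare {W-α, W-γ, W-ε}: transport cost 242 + fixed 77 = 319.
Compare {W-α, W-δ, W-ε}: transport cost 262 + fixed 66 = 328.
All other subsets cost ≥ 313. Minimum total cost: 304.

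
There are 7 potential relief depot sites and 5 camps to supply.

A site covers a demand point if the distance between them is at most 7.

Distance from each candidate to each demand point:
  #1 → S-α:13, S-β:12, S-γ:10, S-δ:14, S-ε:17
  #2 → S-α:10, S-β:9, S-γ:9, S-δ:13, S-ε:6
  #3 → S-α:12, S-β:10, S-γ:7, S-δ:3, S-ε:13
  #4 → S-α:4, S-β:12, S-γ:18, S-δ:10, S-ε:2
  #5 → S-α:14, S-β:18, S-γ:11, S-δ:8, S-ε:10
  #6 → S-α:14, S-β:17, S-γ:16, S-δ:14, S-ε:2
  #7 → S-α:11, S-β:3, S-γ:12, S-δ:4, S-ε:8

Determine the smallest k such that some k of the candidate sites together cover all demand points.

3

Coverage sets (demand points within 7 of each site):
  #1: {}
  #2: {S-ε}
  #3: {S-γ, S-δ}
  #4: {S-α, S-ε}
  #5: {}
  #6: {S-ε}
  #7: {S-β, S-δ}
No 2 sites suffice: every size-2 union leaves at least one demand point uncovered.
But {#3, #4, #7} covers everything, so the minimum is 3.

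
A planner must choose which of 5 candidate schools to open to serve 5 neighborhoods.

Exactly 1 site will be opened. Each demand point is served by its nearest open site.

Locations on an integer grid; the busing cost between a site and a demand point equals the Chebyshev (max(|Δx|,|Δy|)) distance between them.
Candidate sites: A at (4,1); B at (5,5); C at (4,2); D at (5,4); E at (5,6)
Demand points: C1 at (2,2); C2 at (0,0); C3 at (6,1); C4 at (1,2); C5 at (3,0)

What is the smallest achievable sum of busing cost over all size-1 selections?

12

Open {A}.
  C1→A 2, C2→A 4, C3→A 2, C4→A 3, C5→A 1  ⇒ total 12.
Compare {C}: total 13.
Compare {D}: total 19.
No size-1 selection does better; minimum is 12.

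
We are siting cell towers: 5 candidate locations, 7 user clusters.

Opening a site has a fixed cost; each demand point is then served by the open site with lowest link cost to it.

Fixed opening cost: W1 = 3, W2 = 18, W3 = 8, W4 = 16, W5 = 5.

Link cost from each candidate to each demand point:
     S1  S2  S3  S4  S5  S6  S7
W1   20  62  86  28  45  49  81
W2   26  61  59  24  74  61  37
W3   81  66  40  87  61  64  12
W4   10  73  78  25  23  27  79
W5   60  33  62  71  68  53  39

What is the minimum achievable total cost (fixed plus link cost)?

Open {W3, W4, W5}: assign each demand point to its cheapest open site.
  S1→W4 10, S2→W5 33, S3→W3 40, S4→W4 25, S5→W4 23, S6→W4 27, S7→W3 12
  link cost 170, fixed 29 → total 199.
Compare {W1, W3, W4, W5}: link cost 170 + fixed 32 = 202.
Compare {W2, W3, W4, W5}: link cost 169 + fixed 47 = 216.
Compare {W1, W2, W3, W4, W5}: link cost 169 + fixed 50 = 219.
All other subsets cost ≥ 202. Minimum total cost: 199.

199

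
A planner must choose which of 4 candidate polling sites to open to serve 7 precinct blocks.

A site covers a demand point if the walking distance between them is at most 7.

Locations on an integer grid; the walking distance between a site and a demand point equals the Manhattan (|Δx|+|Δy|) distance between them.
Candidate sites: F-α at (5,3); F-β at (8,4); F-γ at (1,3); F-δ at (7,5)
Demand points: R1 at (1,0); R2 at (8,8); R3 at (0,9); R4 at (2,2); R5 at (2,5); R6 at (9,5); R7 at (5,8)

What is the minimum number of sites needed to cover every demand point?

2

Coverage sets (demand points within 7 of each site):
  F-α: {R1, R4, R5, R6, R7}
  F-β: {R2, R5, R6, R7}
  F-γ: {R1, R3, R4, R5}
  F-δ: {R2, R5, R6, R7}
No single site covers all 7 demand points.
But {F-β, F-γ} covers everything, so the minimum is 2.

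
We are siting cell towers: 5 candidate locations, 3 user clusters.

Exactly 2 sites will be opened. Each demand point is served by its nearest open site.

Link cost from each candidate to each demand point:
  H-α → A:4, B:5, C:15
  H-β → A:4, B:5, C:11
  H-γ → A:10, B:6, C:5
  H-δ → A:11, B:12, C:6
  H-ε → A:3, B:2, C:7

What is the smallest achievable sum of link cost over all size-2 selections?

Open {H-γ, H-ε}.
  A→H-ε 3, B→H-ε 2, C→H-γ 5  ⇒ total 10.
Compare {H-δ, H-ε}: total 11.
Compare {H-α, H-ε}: total 12.
No size-2 selection does better; minimum is 10.

10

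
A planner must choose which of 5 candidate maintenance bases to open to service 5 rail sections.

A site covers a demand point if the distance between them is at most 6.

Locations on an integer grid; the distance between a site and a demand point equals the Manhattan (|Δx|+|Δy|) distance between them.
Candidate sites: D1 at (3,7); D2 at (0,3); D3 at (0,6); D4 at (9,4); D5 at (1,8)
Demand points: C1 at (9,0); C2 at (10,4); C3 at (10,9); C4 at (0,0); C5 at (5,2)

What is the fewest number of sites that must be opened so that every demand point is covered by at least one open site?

2

Coverage sets (demand points within 6 of each site):
  D1: {}
  D2: {C4, C5}
  D3: {C4}
  D4: {C1, C2, C3, C5}
  D5: {}
No single site covers all 5 demand points.
But {D2, D4} covers everything, so the minimum is 2.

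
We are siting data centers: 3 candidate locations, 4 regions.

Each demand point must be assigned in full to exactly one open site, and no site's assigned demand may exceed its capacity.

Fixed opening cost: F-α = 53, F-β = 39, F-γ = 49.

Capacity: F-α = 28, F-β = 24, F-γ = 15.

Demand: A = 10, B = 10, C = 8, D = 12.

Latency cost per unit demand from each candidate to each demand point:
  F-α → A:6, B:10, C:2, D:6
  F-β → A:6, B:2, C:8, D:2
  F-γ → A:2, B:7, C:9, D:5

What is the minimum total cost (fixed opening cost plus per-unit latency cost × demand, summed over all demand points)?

Open {F-α, F-β}; cheapest assignment that respects the capacities:
  F-α (cap 28, load 18): A, C — cost 10×6 + 8×2 = 76
  F-β (cap 24, load 22): B, D — cost 10×2 + 12×2 = 44
  Shipping 120, fixed 92 → total 212.
  Any other capacity-feasible assignment to {F-α, F-β} ships for at least 120.
Compare {F-α, F-β, F-γ}: its best feasible assignment gives total 221.
Compare {F-α, F-γ}: its best feasible assignment gives total 338.
Every other set of open sites that can feasibly serve all demand totals ≥ 221 even under its best assignment. Minimum: 212.

212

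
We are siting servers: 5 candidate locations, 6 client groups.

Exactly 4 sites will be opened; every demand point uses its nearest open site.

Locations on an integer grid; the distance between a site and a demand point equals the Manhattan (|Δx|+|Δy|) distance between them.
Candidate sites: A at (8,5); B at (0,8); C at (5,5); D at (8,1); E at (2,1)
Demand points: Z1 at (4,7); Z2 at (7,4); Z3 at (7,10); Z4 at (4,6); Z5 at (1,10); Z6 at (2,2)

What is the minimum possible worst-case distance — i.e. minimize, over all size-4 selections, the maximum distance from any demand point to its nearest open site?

6

Open {A, B, C, D}.
  Farthest demand point is Z3 at distance 6 (to A); all others are ≤ 6.
With {A, B, C, E} the worst case is 6.
With {A, B, D, E} the worst case is 6.
No size-4 selection achieves below 6.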